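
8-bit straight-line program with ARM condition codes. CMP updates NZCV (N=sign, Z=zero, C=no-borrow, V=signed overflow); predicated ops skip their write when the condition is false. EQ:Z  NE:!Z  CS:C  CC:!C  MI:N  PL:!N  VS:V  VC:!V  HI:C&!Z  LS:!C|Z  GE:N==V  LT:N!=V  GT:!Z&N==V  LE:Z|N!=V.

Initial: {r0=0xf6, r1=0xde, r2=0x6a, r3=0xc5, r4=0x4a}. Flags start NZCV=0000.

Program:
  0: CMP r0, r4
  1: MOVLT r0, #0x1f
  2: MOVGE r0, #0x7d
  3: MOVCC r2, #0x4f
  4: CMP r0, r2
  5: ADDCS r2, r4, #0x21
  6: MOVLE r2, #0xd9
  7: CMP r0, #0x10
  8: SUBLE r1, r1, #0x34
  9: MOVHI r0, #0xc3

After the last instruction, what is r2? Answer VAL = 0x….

VAL = 0xd9

0: ✓ CMP  NZCV=1010
1: ✓ MOVLT  r0←0x1f
2: · MOVGE
3: · MOVCC
4: ✓ CMP  NZCV=1000
5: · ADDCS
6: ✓ MOVLE  r2←0xd9
7: ✓ CMP  NZCV=0010
8: · SUBLE
9: ✓ MOVHI  r0←0xc3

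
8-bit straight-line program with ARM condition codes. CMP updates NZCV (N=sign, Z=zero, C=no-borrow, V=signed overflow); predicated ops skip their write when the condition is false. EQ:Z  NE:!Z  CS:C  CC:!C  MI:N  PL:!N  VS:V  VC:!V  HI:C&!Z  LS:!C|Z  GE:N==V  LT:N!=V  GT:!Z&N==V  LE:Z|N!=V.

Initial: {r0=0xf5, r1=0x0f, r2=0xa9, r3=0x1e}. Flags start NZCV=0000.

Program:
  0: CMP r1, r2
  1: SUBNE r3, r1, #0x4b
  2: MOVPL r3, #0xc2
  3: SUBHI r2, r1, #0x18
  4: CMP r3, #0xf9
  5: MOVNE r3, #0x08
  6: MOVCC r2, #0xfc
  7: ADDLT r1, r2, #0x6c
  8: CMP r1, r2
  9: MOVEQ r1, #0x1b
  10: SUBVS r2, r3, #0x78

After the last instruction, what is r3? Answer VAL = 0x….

VAL = 0x08

0: ✓ CMP  NZCV=0000
1: ✓ SUBNE  r3←0xc4
2: ✓ MOVPL  r3←0xc2
3: · SUBHI
4: ✓ CMP  NZCV=1000
5: ✓ MOVNE  r3←0x08
6: ✓ MOVCC  r2←0xfc
7: ✓ ADDLT  r1←0x68
8: ✓ CMP  NZCV=0000
9: · MOVEQ
10: · SUBVS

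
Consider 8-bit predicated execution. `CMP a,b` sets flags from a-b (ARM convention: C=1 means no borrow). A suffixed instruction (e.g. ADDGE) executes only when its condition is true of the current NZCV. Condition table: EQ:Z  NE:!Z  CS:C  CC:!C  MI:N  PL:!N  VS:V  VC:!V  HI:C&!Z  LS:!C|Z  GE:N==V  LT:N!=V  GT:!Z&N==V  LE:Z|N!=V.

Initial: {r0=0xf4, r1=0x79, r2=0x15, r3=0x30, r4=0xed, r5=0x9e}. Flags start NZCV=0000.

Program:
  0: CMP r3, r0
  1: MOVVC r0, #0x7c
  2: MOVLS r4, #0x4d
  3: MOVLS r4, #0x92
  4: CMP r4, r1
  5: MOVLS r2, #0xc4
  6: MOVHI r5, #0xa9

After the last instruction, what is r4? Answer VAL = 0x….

0: ✓ CMP  NZCV=0000
1: ✓ MOVVC  r0←0x7c
2: ✓ MOVLS  r4←0x4d
3: ✓ MOVLS  r4←0x92
4: ✓ CMP  NZCV=0011
5: · MOVLS
6: ✓ MOVHI  r5←0xa9

VAL = 0x92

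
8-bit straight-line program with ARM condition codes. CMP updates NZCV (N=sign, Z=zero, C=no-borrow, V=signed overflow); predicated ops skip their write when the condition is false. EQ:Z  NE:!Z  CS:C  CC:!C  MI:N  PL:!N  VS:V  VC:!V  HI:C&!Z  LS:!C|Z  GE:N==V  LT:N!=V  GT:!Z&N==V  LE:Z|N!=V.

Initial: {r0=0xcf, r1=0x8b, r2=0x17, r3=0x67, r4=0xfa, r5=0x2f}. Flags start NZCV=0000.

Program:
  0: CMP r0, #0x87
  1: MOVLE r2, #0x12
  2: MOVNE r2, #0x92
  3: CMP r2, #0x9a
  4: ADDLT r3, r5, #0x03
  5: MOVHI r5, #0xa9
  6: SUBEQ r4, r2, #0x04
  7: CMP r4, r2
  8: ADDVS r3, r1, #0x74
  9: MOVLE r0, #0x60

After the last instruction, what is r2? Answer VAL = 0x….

[0] flags=0010 → (cmp)
[1] flags=0010 LE?F → skip
[2] flags=0010 NE?T → r2=0x92
[3] flags=1000 → (cmp)
[4] flags=1000 LT?T → r3=0x32
[5] flags=1000 HI?F → skip
[6] flags=1000 EQ?F → skip
[7] flags=0010 → (cmp)
[8] flags=0010 VS?F → skip
[9] flags=0010 LE?F → skip

VAL = 0x92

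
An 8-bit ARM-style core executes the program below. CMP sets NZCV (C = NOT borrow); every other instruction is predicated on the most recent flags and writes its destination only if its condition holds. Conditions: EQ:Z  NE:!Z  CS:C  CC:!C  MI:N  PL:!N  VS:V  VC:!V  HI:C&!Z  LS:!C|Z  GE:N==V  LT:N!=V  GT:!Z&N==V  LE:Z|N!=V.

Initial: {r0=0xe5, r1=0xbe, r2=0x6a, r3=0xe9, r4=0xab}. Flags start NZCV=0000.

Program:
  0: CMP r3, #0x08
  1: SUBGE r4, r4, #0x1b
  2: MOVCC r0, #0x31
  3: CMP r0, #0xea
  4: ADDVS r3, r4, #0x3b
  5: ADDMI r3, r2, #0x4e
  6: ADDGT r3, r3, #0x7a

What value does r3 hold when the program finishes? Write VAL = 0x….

VAL = 0xb8

0: ✓ CMP  NZCV=1010
1: · SUBGE
2: · MOVCC
3: ✓ CMP  NZCV=1000
4: · ADDVS
5: ✓ ADDMI  r3←0xb8
6: · ADDGT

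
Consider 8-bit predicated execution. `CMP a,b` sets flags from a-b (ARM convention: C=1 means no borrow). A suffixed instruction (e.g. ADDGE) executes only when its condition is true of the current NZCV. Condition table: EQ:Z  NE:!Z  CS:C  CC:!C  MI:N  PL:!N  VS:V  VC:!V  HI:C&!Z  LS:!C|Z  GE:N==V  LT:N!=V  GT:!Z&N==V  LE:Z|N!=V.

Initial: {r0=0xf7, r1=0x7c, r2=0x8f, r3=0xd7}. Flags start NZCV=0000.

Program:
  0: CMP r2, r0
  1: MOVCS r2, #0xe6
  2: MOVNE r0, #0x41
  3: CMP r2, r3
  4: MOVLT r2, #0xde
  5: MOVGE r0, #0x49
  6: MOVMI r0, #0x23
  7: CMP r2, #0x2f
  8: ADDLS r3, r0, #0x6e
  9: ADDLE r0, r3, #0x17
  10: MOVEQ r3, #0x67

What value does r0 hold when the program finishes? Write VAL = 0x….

VAL = 0xee

0: ✓ CMP  NZCV=1000
1: · MOVCS
2: ✓ MOVNE  r0←0x41
3: ✓ CMP  NZCV=1000
4: ✓ MOVLT  r2←0xde
5: · MOVGE
6: ✓ MOVMI  r0←0x23
7: ✓ CMP  NZCV=1010
8: · ADDLS
9: ✓ ADDLE  r0←0xee
10: · MOVEQ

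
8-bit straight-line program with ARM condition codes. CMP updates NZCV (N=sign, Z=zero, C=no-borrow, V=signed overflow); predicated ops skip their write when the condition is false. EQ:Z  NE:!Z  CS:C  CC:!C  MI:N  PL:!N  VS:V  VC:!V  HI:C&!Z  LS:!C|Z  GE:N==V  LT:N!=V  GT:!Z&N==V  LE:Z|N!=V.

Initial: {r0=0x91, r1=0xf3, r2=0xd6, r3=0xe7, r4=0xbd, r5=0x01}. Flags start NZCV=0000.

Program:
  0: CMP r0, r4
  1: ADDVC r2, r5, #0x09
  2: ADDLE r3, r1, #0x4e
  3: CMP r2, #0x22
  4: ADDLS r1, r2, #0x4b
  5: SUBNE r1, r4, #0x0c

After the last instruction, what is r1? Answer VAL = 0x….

VAL = 0xb1

0: ✓ CMP  NZCV=1000
1: ✓ ADDVC  r2←0x0a
2: ✓ ADDLE  r3←0x41
3: ✓ CMP  NZCV=1000
4: ✓ ADDLS  r1←0x55
5: ✓ SUBNE  r1←0xb1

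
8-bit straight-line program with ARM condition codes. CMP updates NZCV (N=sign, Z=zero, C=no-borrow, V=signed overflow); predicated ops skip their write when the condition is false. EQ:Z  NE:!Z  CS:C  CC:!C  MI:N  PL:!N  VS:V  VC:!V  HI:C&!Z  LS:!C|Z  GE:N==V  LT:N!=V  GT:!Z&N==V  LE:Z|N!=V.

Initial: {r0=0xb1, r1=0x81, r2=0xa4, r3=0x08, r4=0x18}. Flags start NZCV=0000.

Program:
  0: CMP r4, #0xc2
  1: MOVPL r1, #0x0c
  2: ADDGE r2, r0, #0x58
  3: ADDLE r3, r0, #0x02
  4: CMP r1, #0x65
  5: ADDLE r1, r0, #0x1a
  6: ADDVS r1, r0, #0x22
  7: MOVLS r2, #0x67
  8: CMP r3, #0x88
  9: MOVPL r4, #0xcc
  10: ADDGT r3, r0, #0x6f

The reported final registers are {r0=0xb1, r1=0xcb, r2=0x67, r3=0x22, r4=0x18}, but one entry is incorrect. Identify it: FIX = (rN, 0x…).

FIX = (r3, 0x20)

0: ✓ CMP  NZCV=0000
1: ✓ MOVPL  r1←0x0c
2: ✓ ADDGE  r2←0x09
3: · ADDLE
4: ✓ CMP  NZCV=1000
5: ✓ ADDLE  r1←0xcb
6: · ADDVS
7: ✓ MOVLS  r2←0x67
8: ✓ CMP  NZCV=1001
9: · MOVPL
10: ✓ ADDGT  r3←0x20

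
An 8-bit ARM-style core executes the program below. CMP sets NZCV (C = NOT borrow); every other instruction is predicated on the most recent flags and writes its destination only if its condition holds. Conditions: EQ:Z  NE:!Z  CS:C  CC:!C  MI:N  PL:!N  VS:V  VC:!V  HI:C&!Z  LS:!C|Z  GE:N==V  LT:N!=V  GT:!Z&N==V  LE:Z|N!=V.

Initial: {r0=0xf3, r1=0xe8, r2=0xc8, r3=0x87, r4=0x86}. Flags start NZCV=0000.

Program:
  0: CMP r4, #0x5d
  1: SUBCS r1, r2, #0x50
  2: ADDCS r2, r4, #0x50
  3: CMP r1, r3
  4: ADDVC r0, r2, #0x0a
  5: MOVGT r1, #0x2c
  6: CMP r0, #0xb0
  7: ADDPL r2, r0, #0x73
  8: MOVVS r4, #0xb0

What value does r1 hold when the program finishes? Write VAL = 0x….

0: ✓ CMP  NZCV=0011
1: ✓ SUBCS  r1←0x78
2: ✓ ADDCS  r2←0xd6
3: ✓ CMP  NZCV=1001
4: · ADDVC
5: ✓ MOVGT  r1←0x2c
6: ✓ CMP  NZCV=0010
7: ✓ ADDPL  r2←0x66
8: · MOVVS

VAL = 0x2c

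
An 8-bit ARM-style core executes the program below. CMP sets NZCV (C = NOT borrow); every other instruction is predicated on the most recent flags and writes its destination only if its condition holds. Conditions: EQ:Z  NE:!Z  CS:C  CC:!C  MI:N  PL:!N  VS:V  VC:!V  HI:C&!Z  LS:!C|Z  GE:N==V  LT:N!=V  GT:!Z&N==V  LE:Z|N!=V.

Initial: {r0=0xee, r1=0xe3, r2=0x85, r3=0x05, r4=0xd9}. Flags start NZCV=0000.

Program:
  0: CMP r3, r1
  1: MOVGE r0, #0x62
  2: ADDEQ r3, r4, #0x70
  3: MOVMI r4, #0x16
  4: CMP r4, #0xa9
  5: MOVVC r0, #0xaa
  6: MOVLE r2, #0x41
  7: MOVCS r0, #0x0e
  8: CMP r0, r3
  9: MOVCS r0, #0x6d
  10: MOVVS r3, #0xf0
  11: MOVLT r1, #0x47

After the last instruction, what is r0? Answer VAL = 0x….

0: ✓ CMP  NZCV=0000
1: ✓ MOVGE  r0←0x62
2: · ADDEQ
3: · MOVMI
4: ✓ CMP  NZCV=0010
5: ✓ MOVVC  r0←0xaa
6: · MOVLE
7: ✓ MOVCS  r0←0x0e
8: ✓ CMP  NZCV=0010
9: ✓ MOVCS  r0←0x6d
10: · MOVVS
11: · MOVLT

VAL = 0x6d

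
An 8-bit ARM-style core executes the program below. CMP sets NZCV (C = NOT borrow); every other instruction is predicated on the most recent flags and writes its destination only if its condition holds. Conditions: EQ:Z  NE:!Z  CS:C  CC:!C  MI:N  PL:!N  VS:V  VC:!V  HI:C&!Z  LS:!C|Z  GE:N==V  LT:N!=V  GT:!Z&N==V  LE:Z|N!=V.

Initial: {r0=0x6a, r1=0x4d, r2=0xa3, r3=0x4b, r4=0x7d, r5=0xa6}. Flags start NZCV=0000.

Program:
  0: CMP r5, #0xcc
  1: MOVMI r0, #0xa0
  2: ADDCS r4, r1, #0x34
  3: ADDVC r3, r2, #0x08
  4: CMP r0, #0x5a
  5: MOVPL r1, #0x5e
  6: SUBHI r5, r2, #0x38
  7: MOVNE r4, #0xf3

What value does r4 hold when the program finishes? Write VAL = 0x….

0: ✓ CMP  NZCV=1000
1: ✓ MOVMI  r0←0xa0
2: · ADDCS
3: ✓ ADDVC  r3←0xab
4: ✓ CMP  NZCV=0011
5: ✓ MOVPL  r1←0x5e
6: ✓ SUBHI  r5←0x6b
7: ✓ MOVNE  r4←0xf3

VAL = 0xf3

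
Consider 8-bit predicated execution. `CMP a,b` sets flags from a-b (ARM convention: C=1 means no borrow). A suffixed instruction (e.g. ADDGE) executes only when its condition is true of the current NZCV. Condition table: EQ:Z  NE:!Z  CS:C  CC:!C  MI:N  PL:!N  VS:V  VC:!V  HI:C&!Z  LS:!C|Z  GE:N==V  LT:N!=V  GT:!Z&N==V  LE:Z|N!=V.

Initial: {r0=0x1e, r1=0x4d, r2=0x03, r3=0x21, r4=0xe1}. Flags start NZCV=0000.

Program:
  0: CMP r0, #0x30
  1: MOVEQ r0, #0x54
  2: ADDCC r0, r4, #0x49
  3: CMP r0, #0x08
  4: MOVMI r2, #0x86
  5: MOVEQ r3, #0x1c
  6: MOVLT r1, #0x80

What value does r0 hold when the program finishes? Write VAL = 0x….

VAL = 0x2a

[0] flags=1000 → (cmp)
[1] flags=1000 EQ?F → skip
[2] flags=1000 CC?T → r0=0x2a
[3] flags=0010 → (cmp)
[4] flags=0010 MI?F → skip
[5] flags=0010 EQ?F → skip
[6] flags=0010 LT?F → skip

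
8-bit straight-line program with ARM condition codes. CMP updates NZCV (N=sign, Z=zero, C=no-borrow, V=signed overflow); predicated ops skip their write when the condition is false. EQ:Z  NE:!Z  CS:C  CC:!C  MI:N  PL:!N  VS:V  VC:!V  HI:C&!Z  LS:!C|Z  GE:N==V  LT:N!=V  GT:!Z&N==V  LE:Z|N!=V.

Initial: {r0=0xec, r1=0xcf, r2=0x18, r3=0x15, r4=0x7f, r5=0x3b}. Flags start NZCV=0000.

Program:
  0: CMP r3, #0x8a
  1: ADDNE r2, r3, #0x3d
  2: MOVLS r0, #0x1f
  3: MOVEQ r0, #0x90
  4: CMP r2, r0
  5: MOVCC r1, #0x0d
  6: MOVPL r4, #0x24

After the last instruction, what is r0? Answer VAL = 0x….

VAL = 0x1f

[0] flags=1001 → (cmp)
[1] flags=1001 NE?T → r2=0x52
[2] flags=1001 LS?T → r0=0x1f
[3] flags=1001 EQ?F → skip
[4] flags=0010 → (cmp)
[5] flags=0010 CC?F → skip
[6] flags=0010 PL?T → r4=0x24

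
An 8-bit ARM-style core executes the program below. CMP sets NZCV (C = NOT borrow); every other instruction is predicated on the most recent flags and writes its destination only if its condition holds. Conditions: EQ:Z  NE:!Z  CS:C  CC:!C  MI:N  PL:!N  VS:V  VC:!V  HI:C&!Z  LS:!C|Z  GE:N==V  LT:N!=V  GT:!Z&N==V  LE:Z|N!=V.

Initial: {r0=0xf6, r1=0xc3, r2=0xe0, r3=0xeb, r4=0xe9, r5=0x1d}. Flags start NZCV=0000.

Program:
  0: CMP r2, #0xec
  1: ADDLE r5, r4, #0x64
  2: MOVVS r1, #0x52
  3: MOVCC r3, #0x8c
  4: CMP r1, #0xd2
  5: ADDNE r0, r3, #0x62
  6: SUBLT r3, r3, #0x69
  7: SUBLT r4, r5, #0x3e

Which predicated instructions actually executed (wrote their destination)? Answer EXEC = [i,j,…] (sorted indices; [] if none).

EXEC = [1,3,5,6,7]

0: ✓ CMP  NZCV=1000
1: ✓ ADDLE  r5←0x4d
2: · MOVVS
3: ✓ MOVCC  r3←0x8c
4: ✓ CMP  NZCV=1000
5: ✓ ADDNE  r0←0xee
6: ✓ SUBLT  r3←0x23
7: ✓ SUBLT  r4←0x0f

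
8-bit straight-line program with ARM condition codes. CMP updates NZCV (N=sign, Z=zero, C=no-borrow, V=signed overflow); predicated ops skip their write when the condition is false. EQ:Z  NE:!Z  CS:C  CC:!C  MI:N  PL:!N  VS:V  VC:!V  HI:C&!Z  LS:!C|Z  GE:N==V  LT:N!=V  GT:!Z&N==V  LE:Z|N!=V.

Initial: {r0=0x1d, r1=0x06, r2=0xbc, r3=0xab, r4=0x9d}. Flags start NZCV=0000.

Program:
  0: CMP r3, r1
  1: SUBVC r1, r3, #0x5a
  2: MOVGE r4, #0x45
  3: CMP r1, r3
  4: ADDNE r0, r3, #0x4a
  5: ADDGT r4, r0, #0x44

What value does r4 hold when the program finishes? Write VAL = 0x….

[0] flags=1010 → (cmp)
[1] flags=1010 VC?T → r1=0x51
[2] flags=1010 GE?F → skip
[3] flags=1001 → (cmp)
[4] flags=1001 NE?T → r0=0xf5
[5] flags=1001 GT?T → r4=0x39

VAL = 0x39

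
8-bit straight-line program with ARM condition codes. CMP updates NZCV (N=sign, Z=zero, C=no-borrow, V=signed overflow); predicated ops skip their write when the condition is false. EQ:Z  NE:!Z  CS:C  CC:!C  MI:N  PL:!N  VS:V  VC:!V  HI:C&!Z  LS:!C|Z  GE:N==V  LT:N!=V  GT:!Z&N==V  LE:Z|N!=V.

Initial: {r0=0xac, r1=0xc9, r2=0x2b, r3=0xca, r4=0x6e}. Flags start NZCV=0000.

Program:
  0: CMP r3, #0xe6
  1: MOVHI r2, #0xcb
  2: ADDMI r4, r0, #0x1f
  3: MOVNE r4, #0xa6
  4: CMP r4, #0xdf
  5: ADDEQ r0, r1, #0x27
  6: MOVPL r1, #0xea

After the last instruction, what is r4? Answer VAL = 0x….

0: ✓ CMP  NZCV=1000
1: · MOVHI
2: ✓ ADDMI  r4←0xcb
3: ✓ MOVNE  r4←0xa6
4: ✓ CMP  NZCV=1000
5: · ADDEQ
6: · MOVPL

VAL = 0xa6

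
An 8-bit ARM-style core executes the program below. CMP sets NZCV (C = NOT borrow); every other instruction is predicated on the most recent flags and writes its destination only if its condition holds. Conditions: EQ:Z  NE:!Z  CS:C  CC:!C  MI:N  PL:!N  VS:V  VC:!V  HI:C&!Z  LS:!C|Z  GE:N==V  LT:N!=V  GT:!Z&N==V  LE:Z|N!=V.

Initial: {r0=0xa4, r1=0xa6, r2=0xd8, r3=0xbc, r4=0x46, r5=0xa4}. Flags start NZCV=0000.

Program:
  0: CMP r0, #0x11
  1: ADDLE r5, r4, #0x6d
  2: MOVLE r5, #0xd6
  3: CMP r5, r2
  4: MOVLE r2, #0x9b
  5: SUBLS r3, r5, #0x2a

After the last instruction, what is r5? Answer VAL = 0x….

VAL = 0xd6

0: ✓ CMP  NZCV=1010
1: ✓ ADDLE  r5←0xb3
2: ✓ MOVLE  r5←0xd6
3: ✓ CMP  NZCV=1000
4: ✓ MOVLE  r2←0x9b
5: ✓ SUBLS  r3←0xac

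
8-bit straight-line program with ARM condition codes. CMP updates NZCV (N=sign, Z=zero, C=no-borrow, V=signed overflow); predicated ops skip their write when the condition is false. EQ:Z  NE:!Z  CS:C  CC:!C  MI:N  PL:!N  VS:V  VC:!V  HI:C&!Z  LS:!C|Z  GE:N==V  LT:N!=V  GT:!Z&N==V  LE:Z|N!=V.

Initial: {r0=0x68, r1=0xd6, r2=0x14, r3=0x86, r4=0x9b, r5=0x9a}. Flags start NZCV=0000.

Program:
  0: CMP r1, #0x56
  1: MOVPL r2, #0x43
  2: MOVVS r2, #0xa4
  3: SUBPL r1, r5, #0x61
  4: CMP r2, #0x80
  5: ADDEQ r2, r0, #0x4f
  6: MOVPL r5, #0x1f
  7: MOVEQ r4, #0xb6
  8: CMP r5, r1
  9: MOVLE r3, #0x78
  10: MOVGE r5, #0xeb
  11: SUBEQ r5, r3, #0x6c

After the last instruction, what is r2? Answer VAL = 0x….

[0] flags=1010 → (cmp)
[1] flags=1010 PL?F → skip
[2] flags=1010 VS?F → skip
[3] flags=1010 PL?F → skip
[4] flags=1001 → (cmp)
[5] flags=1001 EQ?F → skip
[6] flags=1001 PL?F → skip
[7] flags=1001 EQ?F → skip
[8] flags=1000 → (cmp)
[9] flags=1000 LE?T → r3=0x78
[10] flags=1000 GE?F → skip
[11] flags=1000 EQ?F → skip

VAL = 0x14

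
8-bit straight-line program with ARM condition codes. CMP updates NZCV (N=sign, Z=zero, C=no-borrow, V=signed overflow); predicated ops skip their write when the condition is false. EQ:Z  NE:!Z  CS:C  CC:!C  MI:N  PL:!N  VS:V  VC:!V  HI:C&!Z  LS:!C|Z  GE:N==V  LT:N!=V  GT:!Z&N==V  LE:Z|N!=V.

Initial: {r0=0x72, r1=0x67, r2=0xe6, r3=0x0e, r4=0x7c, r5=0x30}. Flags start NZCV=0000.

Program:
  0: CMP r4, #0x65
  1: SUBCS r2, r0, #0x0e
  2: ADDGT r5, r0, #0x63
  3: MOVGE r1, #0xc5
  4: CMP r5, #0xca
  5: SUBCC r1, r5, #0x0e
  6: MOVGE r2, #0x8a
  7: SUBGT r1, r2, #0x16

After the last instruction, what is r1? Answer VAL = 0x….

[0] flags=0010 → (cmp)
[1] flags=0010 CS?T → r2=0x64
[2] flags=0010 GT?T → r5=0xd5
[3] flags=0010 GE?T → r1=0xc5
[4] flags=0010 → (cmp)
[5] flags=0010 CC?F → skip
[6] flags=0010 GE?T → r2=0x8a
[7] flags=0010 GT?T → r1=0x74

VAL = 0x74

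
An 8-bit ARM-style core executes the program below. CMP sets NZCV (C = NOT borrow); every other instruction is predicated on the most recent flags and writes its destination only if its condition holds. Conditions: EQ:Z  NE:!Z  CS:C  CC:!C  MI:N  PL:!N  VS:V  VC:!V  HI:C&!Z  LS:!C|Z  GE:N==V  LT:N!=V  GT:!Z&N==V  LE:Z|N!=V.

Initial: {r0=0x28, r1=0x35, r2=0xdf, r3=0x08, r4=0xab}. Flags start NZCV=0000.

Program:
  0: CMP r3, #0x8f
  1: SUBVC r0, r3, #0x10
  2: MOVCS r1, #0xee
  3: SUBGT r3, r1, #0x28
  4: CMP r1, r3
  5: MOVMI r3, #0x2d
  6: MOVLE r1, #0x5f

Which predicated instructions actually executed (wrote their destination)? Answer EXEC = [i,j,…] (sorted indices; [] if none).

EXEC = [1,3]

[0] flags=0000 → (cmp)
[1] flags=0000 VC?T → r0=0xf8
[2] flags=0000 CS?F → skip
[3] flags=0000 GT?T → r3=0x0d
[4] flags=0010 → (cmp)
[5] flags=0010 MI?F → skip
[6] flags=0010 LE?F → skip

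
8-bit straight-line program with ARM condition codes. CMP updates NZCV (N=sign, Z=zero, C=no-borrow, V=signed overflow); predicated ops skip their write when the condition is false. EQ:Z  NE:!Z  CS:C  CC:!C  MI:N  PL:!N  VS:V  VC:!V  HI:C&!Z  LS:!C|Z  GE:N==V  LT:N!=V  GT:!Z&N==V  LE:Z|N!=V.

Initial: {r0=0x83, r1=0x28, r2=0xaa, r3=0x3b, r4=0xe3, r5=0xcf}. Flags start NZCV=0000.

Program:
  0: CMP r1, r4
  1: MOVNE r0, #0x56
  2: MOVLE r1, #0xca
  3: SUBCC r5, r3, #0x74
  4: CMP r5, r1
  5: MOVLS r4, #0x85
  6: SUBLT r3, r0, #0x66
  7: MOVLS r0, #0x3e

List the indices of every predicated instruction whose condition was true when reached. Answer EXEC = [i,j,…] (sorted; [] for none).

0: ✓ CMP  NZCV=0000
1: ✓ MOVNE  r0←0x56
2: · MOVLE
3: ✓ SUBCC  r5←0xc7
4: ✓ CMP  NZCV=1010
5: · MOVLS
6: ✓ SUBLT  r3←0xf0
7: · MOVLS

EXEC = [1,3,6]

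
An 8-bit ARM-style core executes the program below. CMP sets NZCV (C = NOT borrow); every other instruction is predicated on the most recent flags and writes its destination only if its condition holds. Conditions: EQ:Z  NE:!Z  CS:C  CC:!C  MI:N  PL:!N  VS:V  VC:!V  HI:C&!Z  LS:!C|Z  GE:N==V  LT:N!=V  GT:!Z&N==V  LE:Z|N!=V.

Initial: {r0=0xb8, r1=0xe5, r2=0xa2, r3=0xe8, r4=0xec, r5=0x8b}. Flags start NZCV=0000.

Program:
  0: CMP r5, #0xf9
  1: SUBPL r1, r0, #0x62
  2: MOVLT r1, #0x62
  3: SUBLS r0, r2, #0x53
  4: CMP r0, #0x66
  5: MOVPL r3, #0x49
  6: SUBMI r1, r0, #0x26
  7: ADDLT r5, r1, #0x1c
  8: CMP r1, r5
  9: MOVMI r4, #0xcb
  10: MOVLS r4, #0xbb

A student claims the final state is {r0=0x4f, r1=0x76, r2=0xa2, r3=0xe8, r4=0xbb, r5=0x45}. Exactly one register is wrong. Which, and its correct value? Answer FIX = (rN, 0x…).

FIX = (r1, 0x29)

0: ✓ CMP  NZCV=1000
1: · SUBPL
2: ✓ MOVLT  r1←0x62
3: ✓ SUBLS  r0←0x4f
4: ✓ CMP  NZCV=1000
5: · MOVPL
6: ✓ SUBMI  r1←0x29
7: ✓ ADDLT  r5←0x45
8: ✓ CMP  NZCV=1000
9: ✓ MOVMI  r4←0xcb
10: ✓ MOVLS  r4←0xbb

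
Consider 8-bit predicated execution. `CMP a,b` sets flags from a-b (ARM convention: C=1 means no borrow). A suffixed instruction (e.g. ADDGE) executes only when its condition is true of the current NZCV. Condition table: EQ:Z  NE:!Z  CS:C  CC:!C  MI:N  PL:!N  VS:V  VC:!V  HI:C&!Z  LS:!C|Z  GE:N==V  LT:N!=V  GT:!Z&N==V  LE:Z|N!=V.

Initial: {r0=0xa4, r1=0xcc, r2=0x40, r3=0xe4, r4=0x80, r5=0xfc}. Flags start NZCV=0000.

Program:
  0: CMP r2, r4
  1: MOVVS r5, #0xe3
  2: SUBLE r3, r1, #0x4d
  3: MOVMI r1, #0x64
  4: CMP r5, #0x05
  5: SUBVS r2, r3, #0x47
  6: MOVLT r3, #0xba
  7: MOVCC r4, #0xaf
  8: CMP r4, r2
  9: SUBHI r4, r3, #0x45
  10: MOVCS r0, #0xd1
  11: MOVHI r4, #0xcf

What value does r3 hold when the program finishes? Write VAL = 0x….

0: ✓ CMP  NZCV=1001
1: ✓ MOVVS  r5←0xe3
2: · SUBLE
3: ✓ MOVMI  r1←0x64
4: ✓ CMP  NZCV=1010
5: · SUBVS
6: ✓ MOVLT  r3←0xba
7: · MOVCC
8: ✓ CMP  NZCV=0011
9: ✓ SUBHI  r4←0x75
10: ✓ MOVCS  r0←0xd1
11: ✓ MOVHI  r4←0xcf

VAL = 0xba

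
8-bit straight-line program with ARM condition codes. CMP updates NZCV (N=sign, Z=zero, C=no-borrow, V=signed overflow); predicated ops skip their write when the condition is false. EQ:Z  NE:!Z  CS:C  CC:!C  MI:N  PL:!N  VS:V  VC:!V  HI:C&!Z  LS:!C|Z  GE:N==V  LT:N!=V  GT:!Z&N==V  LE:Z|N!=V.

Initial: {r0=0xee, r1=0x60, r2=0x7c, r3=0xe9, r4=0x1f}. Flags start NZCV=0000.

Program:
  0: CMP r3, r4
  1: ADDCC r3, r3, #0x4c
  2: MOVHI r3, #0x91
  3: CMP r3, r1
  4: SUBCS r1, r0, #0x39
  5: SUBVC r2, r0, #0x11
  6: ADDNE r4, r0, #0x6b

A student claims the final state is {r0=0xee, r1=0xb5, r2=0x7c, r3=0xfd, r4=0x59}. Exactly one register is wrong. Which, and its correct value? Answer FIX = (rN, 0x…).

FIX = (r3, 0x91)

[0] flags=1010 → (cmp)
[1] flags=1010 CC?F → skip
[2] flags=1010 HI?T → r3=0x91
[3] flags=0011 → (cmp)
[4] flags=0011 CS?T → r1=0xb5
[5] flags=0011 VC?F → skip
[6] flags=0011 NE?T → r4=0x59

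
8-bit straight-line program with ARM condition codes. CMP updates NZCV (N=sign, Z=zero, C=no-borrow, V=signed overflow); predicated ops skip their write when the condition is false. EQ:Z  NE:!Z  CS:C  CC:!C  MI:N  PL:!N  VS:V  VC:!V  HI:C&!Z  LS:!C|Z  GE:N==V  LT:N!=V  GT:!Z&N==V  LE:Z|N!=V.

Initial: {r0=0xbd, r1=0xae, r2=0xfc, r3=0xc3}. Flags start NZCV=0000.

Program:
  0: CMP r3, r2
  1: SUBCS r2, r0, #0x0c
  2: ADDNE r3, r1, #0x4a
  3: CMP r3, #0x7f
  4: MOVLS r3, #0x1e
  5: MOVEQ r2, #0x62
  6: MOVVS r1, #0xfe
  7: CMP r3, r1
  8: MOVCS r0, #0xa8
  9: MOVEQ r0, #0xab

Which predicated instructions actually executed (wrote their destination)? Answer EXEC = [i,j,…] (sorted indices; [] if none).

EXEC = [2,6]

0: ✓ CMP  NZCV=1000
1: · SUBCS
2: ✓ ADDNE  r3←0xf8
3: ✓ CMP  NZCV=0011
4: · MOVLS
5: · MOVEQ
6: ✓ MOVVS  r1←0xfe
7: ✓ CMP  NZCV=1000
8: · MOVCS
9: · MOVEQ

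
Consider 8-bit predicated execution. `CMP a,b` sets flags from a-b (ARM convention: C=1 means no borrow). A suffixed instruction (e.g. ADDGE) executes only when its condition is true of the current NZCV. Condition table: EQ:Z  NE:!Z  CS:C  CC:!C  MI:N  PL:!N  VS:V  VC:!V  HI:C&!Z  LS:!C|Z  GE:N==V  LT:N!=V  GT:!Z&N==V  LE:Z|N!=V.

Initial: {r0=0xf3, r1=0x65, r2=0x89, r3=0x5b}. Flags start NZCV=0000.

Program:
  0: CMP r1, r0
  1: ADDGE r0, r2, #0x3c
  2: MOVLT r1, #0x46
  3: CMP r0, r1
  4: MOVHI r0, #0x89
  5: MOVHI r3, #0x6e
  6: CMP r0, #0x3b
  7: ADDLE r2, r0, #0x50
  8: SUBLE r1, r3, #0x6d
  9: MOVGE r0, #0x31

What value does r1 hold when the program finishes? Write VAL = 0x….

VAL = 0x01

[0] flags=0000 → (cmp)
[1] flags=0000 GE?T → r0=0xc5
[2] flags=0000 LT?F → skip
[3] flags=0011 → (cmp)
[4] flags=0011 HI?T → r0=0x89
[5] flags=0011 HI?T → r3=0x6e
[6] flags=0011 → (cmp)
[7] flags=0011 LE?T → r2=0xd9
[8] flags=0011 LE?T → r1=0x01
[9] flags=0011 GE?F → skip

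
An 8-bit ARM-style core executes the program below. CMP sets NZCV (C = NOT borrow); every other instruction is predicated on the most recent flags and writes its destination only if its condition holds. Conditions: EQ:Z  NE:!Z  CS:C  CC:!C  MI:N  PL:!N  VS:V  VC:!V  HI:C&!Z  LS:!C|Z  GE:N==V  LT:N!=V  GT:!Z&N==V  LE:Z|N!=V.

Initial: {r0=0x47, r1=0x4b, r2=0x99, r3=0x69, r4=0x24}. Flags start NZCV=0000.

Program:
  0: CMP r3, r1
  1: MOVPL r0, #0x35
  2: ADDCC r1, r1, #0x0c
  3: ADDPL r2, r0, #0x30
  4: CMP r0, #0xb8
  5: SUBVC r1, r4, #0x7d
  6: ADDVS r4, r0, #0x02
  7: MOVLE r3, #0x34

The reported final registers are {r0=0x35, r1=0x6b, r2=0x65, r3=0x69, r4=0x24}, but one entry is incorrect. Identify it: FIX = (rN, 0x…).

0: ✓ CMP  NZCV=0010
1: ✓ MOVPL  r0←0x35
2: · ADDCC
3: ✓ ADDPL  r2←0x65
4: ✓ CMP  NZCV=0000
5: ✓ SUBVC  r1←0xa7
6: · ADDVS
7: · MOVLE

FIX = (r1, 0xa7)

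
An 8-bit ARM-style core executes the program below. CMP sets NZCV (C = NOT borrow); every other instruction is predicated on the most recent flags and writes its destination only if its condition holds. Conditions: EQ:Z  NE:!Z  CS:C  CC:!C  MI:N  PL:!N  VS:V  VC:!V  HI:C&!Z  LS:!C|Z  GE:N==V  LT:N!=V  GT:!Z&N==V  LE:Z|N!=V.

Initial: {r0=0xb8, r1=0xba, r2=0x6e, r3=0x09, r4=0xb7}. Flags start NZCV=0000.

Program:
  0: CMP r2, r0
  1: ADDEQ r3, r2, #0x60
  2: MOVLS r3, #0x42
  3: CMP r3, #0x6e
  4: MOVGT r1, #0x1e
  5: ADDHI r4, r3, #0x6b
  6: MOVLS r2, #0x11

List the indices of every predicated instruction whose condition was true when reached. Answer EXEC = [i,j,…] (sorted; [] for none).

[0] flags=1001 → (cmp)
[1] flags=1001 EQ?F → skip
[2] flags=1001 LS?T → r3=0x42
[3] flags=1000 → (cmp)
[4] flags=1000 GT?F → skip
[5] flags=1000 HI?F → skip
[6] flags=1000 LS?T → r2=0x11

EXEC = [2,6]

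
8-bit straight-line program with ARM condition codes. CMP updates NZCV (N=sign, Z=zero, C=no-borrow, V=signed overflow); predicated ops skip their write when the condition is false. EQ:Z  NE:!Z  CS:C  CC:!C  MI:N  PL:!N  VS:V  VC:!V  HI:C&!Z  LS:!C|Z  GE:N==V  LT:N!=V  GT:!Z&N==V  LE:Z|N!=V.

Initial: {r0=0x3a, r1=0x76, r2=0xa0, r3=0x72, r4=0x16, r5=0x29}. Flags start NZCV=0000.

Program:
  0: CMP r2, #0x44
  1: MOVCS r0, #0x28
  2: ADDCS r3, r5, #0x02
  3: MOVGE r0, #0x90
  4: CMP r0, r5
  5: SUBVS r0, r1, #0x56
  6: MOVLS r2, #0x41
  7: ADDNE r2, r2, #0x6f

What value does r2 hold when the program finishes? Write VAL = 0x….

0: ✓ CMP  NZCV=0011
1: ✓ MOVCS  r0←0x28
2: ✓ ADDCS  r3←0x2b
3: · MOVGE
4: ✓ CMP  NZCV=1000
5: · SUBVS
6: ✓ MOVLS  r2←0x41
7: ✓ ADDNE  r2←0xb0

VAL = 0xb0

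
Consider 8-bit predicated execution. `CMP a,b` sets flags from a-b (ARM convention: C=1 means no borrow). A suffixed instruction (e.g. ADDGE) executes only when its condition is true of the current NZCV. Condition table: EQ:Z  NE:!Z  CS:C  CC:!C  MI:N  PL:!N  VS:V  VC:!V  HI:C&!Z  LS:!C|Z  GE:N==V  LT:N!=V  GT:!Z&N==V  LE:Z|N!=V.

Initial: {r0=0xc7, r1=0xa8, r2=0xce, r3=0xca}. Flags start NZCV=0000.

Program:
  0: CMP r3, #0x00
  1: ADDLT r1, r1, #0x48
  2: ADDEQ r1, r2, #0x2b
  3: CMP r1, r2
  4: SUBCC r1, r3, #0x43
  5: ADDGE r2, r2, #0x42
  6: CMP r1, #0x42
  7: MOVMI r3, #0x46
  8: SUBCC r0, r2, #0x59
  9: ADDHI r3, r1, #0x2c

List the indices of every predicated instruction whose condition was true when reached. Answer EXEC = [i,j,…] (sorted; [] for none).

0: ✓ CMP  NZCV=1010
1: ✓ ADDLT  r1←0xf0
2: · ADDEQ
3: ✓ CMP  NZCV=0010
4: · SUBCC
5: ✓ ADDGE  r2←0x10
6: ✓ CMP  NZCV=1010
7: ✓ MOVMI  r3←0x46
8: · SUBCC
9: ✓ ADDHI  r3←0x1c

EXEC = [1,5,7,9]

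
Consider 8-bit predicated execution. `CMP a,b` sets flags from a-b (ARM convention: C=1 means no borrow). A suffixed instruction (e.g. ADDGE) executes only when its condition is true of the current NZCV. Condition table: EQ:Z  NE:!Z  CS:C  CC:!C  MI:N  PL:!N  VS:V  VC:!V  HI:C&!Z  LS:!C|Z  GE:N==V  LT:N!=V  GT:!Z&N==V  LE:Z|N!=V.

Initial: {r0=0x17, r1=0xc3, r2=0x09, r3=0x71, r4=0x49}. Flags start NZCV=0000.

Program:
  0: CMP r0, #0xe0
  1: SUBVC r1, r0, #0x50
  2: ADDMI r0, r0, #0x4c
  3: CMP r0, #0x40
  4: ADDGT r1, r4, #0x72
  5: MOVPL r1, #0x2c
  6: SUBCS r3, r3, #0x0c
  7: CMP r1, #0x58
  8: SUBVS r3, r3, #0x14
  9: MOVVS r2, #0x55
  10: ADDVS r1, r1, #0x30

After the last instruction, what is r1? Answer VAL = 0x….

VAL = 0xf7

0: ✓ CMP  NZCV=0000
1: ✓ SUBVC  r1←0xc7
2: · ADDMI
3: ✓ CMP  NZCV=1000
4: · ADDGT
5: · MOVPL
6: · SUBCS
7: ✓ CMP  NZCV=0011
8: ✓ SUBVS  r3←0x5d
9: ✓ MOVVS  r2←0x55
10: ✓ ADDVS  r1←0xf7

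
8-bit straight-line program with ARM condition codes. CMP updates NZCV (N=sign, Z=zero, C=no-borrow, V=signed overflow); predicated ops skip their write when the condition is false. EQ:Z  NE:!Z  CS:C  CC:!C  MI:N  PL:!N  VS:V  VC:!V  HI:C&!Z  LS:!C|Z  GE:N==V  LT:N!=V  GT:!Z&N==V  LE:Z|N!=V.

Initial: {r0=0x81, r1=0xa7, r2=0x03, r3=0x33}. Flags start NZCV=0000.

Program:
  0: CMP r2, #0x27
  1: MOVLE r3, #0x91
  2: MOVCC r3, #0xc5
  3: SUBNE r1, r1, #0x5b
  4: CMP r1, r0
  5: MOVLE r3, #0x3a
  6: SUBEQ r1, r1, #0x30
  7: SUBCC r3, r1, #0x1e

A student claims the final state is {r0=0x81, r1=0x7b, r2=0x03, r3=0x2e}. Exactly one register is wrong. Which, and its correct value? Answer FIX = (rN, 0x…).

FIX = (r1, 0x4c)

0: ✓ CMP  NZCV=1000
1: ✓ MOVLE  r3←0x91
2: ✓ MOVCC  r3←0xc5
3: ✓ SUBNE  r1←0x4c
4: ✓ CMP  NZCV=1001
5: · MOVLE
6: · SUBEQ
7: ✓ SUBCC  r3←0x2e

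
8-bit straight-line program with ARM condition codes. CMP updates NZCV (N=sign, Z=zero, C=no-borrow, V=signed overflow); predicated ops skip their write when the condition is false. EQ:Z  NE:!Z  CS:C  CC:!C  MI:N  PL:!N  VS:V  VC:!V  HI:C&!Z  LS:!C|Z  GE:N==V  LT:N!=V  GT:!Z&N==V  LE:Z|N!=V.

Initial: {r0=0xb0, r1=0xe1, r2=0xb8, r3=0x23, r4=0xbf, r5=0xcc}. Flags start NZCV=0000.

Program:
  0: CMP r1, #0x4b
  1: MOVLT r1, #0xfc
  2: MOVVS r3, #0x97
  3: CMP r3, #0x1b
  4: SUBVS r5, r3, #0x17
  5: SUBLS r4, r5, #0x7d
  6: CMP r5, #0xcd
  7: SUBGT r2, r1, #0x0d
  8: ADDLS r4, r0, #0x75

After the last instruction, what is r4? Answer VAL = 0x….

[0] flags=1010 → (cmp)
[1] flags=1010 LT?T → r1=0xfc
[2] flags=1010 VS?F → skip
[3] flags=0010 → (cmp)
[4] flags=0010 VS?F → skip
[5] flags=0010 LS?F → skip
[6] flags=1000 → (cmp)
[7] flags=1000 GT?F → skip
[8] flags=1000 LS?T → r4=0x25

VAL = 0x25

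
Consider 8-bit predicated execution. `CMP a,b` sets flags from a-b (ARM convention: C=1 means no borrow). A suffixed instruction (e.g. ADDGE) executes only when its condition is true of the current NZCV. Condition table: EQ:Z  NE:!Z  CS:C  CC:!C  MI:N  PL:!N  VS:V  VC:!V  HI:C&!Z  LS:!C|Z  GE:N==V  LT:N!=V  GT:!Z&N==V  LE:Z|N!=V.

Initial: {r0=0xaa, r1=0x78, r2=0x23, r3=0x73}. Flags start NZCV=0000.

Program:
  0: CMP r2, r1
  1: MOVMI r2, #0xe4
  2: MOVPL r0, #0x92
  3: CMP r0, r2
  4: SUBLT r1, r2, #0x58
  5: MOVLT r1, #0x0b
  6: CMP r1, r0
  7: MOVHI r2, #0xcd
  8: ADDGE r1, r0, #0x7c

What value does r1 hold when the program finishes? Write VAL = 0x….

0: ✓ CMP  NZCV=1000
1: ✓ MOVMI  r2←0xe4
2: · MOVPL
3: ✓ CMP  NZCV=1000
4: ✓ SUBLT  r1←0x8c
5: ✓ MOVLT  r1←0x0b
6: ✓ CMP  NZCV=0000
7: · MOVHI
8: ✓ ADDGE  r1←0x26

VAL = 0x26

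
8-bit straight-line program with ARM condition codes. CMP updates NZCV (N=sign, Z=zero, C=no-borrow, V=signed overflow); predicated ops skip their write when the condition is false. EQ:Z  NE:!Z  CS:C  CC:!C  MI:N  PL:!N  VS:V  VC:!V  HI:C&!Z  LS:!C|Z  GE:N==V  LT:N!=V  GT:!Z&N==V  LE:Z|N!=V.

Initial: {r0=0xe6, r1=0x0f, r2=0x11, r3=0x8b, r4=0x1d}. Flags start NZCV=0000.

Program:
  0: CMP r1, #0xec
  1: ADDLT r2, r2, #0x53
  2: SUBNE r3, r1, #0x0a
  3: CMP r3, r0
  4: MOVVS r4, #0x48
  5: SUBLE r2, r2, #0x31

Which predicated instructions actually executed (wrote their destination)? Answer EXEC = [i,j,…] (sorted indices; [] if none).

[0] flags=0000 → (cmp)
[1] flags=0000 LT?F → skip
[2] flags=0000 NE?T → r3=0x05
[3] flags=0000 → (cmp)
[4] flags=0000 VS?F → skip
[5] flags=0000 LE?F → skip

EXEC = [2]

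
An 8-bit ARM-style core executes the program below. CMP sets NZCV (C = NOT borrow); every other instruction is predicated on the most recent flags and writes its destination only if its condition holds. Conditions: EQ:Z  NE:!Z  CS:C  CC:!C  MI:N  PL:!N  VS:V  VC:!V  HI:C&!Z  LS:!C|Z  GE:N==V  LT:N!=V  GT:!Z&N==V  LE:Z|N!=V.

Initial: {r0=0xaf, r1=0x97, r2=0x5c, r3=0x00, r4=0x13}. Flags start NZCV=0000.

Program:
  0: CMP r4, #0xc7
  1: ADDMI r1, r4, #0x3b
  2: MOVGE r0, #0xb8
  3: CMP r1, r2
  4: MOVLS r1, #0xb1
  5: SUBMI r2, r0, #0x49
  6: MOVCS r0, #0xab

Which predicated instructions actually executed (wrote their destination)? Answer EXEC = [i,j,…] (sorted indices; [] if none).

[0] flags=0000 → (cmp)
[1] flags=0000 MI?F → skip
[2] flags=0000 GE?T → r0=0xb8
[3] flags=0011 → (cmp)
[4] flags=0011 LS?F → skip
[5] flags=0011 MI?F → skip
[6] flags=0011 CS?T → r0=0xab

EXEC = [2,6]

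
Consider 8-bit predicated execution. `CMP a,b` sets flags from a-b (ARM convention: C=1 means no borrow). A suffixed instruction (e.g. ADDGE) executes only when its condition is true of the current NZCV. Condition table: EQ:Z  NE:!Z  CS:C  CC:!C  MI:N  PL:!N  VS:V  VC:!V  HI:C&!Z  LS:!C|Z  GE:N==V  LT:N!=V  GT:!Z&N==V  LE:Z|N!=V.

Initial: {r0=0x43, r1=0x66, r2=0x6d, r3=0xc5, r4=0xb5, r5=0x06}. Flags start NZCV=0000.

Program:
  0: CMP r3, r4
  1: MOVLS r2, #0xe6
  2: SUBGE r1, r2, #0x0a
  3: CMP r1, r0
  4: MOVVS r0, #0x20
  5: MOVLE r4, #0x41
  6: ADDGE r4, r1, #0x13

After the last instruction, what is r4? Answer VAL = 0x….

[0] flags=0010 → (cmp)
[1] flags=0010 LS?F → skip
[2] flags=0010 GE?T → r1=0x63
[3] flags=0010 → (cmp)
[4] flags=0010 VS?F → skip
[5] flags=0010 LE?F → skip
[6] flags=0010 GE?T → r4=0x76

VAL = 0x76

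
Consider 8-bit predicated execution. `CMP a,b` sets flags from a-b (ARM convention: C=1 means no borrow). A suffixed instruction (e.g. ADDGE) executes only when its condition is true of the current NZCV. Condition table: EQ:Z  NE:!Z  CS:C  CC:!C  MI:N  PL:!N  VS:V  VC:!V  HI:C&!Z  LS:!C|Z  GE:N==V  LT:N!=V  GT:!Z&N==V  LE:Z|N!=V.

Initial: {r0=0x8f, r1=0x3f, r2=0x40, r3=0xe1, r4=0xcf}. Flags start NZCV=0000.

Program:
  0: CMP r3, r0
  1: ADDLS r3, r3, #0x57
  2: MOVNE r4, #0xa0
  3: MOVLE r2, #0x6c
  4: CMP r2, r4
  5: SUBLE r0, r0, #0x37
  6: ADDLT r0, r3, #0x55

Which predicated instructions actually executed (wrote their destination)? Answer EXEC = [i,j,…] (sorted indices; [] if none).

EXEC = [2]

0: ✓ CMP  NZCV=0010
1: · ADDLS
2: ✓ MOVNE  r4←0xa0
3: · MOVLE
4: ✓ CMP  NZCV=1001
5: · SUBLE
6: · ADDLT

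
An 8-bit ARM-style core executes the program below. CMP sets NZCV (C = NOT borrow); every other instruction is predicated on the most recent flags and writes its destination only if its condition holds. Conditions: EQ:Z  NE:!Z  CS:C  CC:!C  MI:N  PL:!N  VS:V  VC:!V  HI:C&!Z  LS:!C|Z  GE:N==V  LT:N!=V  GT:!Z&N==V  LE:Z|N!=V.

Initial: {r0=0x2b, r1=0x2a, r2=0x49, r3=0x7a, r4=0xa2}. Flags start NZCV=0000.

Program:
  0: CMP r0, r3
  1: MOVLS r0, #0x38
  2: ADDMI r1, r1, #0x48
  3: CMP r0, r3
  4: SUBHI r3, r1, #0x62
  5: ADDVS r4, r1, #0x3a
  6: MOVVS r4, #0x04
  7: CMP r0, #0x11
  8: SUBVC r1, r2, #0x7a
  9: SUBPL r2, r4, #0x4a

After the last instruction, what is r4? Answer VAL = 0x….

VAL = 0xa2

0: ✓ CMP  NZCV=1000
1: ✓ MOVLS  r0←0x38
2: ✓ ADDMI  r1←0x72
3: ✓ CMP  NZCV=1000
4: · SUBHI
5: · ADDVS
6: · MOVVS
7: ✓ CMP  NZCV=0010
8: ✓ SUBVC  r1←0xcf
9: ✓ SUBPL  r2←0x58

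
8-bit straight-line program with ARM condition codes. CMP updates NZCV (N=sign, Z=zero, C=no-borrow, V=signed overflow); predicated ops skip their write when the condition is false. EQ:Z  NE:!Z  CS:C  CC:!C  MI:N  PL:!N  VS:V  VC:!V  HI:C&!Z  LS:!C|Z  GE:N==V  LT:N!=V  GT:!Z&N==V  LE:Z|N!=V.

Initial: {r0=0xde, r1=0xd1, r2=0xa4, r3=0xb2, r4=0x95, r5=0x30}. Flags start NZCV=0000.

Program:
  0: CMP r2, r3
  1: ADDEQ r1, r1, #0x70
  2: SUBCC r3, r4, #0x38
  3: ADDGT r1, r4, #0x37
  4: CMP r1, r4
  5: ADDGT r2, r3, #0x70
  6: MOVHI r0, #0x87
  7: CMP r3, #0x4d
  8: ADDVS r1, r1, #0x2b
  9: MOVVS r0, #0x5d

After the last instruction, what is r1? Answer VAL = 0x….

[0] flags=1000 → (cmp)
[1] flags=1000 EQ?F → skip
[2] flags=1000 CC?T → r3=0x5d
[3] flags=1000 GT?F → skip
[4] flags=0010 → (cmp)
[5] flags=0010 GT?T → r2=0xcd
[6] flags=0010 HI?T → r0=0x87
[7] flags=0010 → (cmp)
[8] flags=0010 VS?F → skip
[9] flags=0010 VS?F → skip

VAL = 0xd1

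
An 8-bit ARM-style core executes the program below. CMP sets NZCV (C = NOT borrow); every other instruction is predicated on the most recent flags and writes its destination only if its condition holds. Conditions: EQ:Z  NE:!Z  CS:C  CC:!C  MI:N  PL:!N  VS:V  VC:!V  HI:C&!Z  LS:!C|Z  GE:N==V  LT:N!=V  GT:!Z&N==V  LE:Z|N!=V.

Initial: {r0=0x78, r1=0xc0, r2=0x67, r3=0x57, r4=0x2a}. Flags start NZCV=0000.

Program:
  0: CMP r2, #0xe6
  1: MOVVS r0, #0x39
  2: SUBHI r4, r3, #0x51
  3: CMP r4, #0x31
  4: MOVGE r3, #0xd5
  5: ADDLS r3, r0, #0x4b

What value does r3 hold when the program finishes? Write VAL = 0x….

[0] flags=1001 → (cmp)
[1] flags=1001 VS?T → r0=0x39
[2] flags=1001 HI?F → skip
[3] flags=1000 → (cmp)
[4] flags=1000 GE?F → skip
[5] flags=1000 LS?T → r3=0x84

VAL = 0x84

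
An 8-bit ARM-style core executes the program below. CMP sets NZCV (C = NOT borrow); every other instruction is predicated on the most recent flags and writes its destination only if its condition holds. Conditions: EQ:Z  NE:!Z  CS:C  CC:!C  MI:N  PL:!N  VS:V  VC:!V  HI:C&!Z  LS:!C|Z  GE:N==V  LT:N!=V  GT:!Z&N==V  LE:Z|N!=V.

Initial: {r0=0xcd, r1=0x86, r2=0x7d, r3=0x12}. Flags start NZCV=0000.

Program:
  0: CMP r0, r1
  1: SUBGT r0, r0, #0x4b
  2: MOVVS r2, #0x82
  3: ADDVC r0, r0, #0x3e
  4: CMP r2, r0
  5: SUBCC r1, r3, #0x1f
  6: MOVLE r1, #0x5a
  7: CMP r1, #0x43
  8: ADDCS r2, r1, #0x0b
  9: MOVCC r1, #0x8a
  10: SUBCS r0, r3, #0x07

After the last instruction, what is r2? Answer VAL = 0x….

[0] flags=0010 → (cmp)
[1] flags=0010 GT?T → r0=0x82
[2] flags=0010 VS?F → skip
[3] flags=0010 VC?T → r0=0xc0
[4] flags=1001 → (cmp)
[5] flags=1001 CC?T → r1=0xf3
[6] flags=1001 LE?F → skip
[7] flags=1010 → (cmp)
[8] flags=1010 CS?T → r2=0xfe
[9] flags=1010 CC?F → skip
[10] flags=1010 CS?T → r0=0x0b

VAL = 0xfe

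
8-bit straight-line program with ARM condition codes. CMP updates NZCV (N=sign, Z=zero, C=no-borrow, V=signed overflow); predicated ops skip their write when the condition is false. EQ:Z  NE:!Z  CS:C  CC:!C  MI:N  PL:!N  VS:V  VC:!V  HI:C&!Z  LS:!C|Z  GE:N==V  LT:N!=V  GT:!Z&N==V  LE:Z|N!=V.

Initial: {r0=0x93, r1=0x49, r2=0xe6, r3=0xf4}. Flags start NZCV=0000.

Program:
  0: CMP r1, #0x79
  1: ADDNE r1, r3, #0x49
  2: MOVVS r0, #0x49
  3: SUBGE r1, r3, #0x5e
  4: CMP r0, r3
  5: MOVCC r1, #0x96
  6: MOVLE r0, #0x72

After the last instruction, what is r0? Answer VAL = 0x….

VAL = 0x72

0: ✓ CMP  NZCV=1000
1: ✓ ADDNE  r1←0x3d
2: · MOVVS
3: · SUBGE
4: ✓ CMP  NZCV=1000
5: ✓ MOVCC  r1←0x96
6: ✓ MOVLE  r0←0x72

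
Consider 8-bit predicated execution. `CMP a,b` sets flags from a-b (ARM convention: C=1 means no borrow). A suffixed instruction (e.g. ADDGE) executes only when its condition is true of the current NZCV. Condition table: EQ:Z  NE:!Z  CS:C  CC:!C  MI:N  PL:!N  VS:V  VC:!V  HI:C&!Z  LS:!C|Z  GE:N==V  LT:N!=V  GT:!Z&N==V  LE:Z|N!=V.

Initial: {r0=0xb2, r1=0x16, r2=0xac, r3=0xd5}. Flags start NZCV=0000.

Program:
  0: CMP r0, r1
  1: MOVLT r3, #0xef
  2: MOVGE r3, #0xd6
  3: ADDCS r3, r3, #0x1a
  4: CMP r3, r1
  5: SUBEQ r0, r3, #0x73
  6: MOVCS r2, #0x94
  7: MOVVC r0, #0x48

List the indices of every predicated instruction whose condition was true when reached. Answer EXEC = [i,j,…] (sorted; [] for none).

EXEC = [1,3,7]

[0] flags=1010 → (cmp)
[1] flags=1010 LT?T → r3=0xef
[2] flags=1010 GE?F → skip
[3] flags=1010 CS?T → r3=0x09
[4] flags=1000 → (cmp)
[5] flags=1000 EQ?F → skip
[6] flags=1000 CS?F → skip
[7] flags=1000 VC?T → r0=0x48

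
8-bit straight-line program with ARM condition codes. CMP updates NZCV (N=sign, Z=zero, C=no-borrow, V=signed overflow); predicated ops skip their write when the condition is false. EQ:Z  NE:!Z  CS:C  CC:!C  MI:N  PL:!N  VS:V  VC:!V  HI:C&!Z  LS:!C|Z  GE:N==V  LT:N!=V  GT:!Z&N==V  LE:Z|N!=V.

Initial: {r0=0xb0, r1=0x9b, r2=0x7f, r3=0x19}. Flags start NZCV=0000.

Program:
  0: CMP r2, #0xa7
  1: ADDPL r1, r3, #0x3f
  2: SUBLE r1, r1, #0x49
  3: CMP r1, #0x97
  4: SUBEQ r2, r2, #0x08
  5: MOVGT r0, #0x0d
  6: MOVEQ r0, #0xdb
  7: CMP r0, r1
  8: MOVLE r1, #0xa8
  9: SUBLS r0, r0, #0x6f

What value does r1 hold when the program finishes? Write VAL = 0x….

0: ✓ CMP  NZCV=1001
1: · ADDPL
2: · SUBLE
3: ✓ CMP  NZCV=0010
4: · SUBEQ
5: ✓ MOVGT  r0←0x0d
6: · MOVEQ
7: ✓ CMP  NZCV=0000
8: · MOVLE
9: ✓ SUBLS  r0←0x9e

VAL = 0x9b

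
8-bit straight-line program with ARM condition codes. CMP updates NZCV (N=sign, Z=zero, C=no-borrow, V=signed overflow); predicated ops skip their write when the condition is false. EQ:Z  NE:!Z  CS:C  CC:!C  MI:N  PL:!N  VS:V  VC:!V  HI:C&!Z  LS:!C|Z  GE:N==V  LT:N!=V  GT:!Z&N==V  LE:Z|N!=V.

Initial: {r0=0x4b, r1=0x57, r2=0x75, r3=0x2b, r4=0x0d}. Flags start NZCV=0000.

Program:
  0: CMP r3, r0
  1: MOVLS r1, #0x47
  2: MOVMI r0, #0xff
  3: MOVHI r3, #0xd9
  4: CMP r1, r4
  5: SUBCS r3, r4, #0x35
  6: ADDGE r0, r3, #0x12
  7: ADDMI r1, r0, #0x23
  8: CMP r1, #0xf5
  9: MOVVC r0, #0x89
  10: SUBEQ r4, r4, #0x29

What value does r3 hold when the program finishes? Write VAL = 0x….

0: ✓ CMP  NZCV=1000
1: ✓ MOVLS  r1←0x47
2: ✓ MOVMI  r0←0xff
3: · MOVHI
4: ✓ CMP  NZCV=0010
5: ✓ SUBCS  r3←0xd8
6: ✓ ADDGE  r0←0xea
7: · ADDMI
8: ✓ CMP  NZCV=0000
9: ✓ MOVVC  r0←0x89
10: · SUBEQ

VAL = 0xd8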